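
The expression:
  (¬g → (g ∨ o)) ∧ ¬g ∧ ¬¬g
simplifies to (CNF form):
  False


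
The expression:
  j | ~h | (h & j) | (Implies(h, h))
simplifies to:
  True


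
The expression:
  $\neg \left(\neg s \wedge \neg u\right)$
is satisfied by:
  {u: True, s: True}
  {u: True, s: False}
  {s: True, u: False}


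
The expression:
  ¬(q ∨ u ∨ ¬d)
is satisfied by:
  {d: True, q: False, u: False}


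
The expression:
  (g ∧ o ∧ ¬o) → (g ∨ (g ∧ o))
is always true.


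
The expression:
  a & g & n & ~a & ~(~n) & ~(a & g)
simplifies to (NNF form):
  False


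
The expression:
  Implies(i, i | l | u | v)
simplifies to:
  True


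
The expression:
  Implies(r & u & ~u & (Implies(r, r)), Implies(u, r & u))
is always true.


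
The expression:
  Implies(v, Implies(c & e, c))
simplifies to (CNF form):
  True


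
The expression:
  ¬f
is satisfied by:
  {f: False}


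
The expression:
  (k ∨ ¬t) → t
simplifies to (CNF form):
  t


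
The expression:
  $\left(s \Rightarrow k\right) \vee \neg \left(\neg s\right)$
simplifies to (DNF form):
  $\text{True}$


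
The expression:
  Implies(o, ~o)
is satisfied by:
  {o: False}


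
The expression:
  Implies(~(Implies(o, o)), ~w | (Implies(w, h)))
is always true.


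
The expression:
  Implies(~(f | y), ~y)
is always true.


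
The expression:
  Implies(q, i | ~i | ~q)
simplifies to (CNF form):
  True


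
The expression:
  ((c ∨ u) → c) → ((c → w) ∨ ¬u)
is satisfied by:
  {w: True, u: False, c: False}
  {u: False, c: False, w: False}
  {w: True, c: True, u: False}
  {c: True, u: False, w: False}
  {w: True, u: True, c: False}
  {u: True, w: False, c: False}
  {w: True, c: True, u: True}


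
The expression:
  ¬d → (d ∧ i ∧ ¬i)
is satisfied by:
  {d: True}


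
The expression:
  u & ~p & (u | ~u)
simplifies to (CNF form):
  u & ~p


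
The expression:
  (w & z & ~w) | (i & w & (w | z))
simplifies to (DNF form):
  i & w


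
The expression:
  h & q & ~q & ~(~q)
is never true.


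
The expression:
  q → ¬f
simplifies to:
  ¬f ∨ ¬q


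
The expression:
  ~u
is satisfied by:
  {u: False}


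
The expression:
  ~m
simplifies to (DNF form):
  ~m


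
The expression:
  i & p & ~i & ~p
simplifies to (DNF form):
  False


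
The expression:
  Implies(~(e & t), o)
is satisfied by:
  {o: True, e: True, t: True}
  {o: True, e: True, t: False}
  {o: True, t: True, e: False}
  {o: True, t: False, e: False}
  {e: True, t: True, o: False}


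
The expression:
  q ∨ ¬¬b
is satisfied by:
  {b: True, q: True}
  {b: True, q: False}
  {q: True, b: False}


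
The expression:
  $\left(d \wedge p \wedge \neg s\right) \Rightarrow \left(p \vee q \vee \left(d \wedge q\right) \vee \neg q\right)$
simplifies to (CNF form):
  $\text{True}$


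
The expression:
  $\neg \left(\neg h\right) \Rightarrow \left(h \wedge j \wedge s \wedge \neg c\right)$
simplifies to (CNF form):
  $\left(j \vee \neg h\right) \wedge \left(s \vee \neg h\right) \wedge \left(\neg c \vee \neg h\right)$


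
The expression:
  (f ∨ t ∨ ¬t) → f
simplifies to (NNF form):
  f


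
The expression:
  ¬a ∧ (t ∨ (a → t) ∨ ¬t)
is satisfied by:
  {a: False}


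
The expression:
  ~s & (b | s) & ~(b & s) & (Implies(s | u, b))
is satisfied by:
  {b: True, s: False}


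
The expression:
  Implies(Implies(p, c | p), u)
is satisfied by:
  {u: True}


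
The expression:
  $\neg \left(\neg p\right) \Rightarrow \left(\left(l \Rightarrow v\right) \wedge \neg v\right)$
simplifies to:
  $\left(\neg l \wedge \neg v\right) \vee \neg p$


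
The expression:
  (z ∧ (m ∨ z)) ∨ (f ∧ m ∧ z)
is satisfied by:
  {z: True}


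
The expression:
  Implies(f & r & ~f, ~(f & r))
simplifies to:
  True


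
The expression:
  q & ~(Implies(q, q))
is never true.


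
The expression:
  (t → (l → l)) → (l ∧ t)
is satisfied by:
  {t: True, l: True}


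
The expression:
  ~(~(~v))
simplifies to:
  ~v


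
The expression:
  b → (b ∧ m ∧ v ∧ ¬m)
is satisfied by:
  {b: False}


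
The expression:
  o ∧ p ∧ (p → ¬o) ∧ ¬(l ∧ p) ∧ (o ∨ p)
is never true.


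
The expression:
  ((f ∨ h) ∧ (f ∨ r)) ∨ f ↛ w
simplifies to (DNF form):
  f ∨ (h ∧ r)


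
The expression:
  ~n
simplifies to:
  ~n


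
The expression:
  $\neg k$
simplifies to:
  $\neg k$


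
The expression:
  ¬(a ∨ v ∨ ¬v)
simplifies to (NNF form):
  False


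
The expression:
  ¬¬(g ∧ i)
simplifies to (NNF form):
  g ∧ i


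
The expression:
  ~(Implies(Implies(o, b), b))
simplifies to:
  ~b & ~o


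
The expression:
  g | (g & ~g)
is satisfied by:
  {g: True}


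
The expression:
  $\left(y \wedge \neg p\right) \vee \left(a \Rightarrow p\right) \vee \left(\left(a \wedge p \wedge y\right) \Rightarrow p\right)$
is always true.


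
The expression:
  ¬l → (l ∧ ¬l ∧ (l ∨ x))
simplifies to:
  l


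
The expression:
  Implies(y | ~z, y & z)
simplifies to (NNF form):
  z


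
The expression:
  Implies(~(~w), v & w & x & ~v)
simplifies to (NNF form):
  ~w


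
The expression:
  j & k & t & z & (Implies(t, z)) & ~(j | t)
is never true.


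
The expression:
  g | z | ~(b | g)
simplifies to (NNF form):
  g | z | ~b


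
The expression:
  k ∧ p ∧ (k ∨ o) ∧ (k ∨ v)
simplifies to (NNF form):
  k ∧ p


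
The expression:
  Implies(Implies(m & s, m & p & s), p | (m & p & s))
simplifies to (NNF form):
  p | (m & s)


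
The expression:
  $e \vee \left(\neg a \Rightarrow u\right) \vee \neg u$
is always true.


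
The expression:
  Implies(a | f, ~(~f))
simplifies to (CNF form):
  f | ~a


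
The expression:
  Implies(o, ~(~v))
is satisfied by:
  {v: True, o: False}
  {o: False, v: False}
  {o: True, v: True}


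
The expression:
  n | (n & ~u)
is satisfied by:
  {n: True}


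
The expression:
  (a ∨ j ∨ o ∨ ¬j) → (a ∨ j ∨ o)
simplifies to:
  a ∨ j ∨ o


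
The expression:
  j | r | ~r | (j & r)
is always true.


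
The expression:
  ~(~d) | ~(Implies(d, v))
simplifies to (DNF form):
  d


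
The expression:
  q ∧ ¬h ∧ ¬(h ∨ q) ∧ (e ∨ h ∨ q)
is never true.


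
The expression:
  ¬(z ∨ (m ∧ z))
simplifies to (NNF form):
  ¬z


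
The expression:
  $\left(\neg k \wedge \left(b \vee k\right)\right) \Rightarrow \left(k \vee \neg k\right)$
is always true.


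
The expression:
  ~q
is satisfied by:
  {q: False}


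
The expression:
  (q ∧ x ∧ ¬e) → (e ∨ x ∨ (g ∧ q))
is always true.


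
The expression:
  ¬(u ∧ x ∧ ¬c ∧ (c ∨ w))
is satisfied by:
  {c: True, w: False, u: False, x: False}
  {c: False, w: False, u: False, x: False}
  {x: True, c: True, w: False, u: False}
  {x: True, c: False, w: False, u: False}
  {c: True, u: True, x: False, w: False}
  {u: True, x: False, w: False, c: False}
  {x: True, u: True, c: True, w: False}
  {x: True, u: True, c: False, w: False}
  {c: True, w: True, x: False, u: False}
  {w: True, x: False, u: False, c: False}
  {c: True, x: True, w: True, u: False}
  {x: True, w: True, c: False, u: False}
  {c: True, u: True, w: True, x: False}
  {u: True, w: True, x: False, c: False}
  {x: True, u: True, w: True, c: True}


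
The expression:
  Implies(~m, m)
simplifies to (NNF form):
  m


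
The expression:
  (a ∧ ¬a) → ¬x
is always true.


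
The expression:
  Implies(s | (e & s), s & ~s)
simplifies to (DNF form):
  ~s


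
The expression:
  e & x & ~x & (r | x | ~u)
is never true.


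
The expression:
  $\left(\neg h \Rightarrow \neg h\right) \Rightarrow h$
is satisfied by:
  {h: True}


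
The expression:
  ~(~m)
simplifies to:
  m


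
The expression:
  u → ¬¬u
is always true.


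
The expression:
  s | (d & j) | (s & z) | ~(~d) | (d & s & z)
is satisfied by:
  {d: True, s: True}
  {d: True, s: False}
  {s: True, d: False}


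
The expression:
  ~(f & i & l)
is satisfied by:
  {l: False, i: False, f: False}
  {f: True, l: False, i: False}
  {i: True, l: False, f: False}
  {f: True, i: True, l: False}
  {l: True, f: False, i: False}
  {f: True, l: True, i: False}
  {i: True, l: True, f: False}


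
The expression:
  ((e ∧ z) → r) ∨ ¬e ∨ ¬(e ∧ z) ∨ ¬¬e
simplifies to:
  True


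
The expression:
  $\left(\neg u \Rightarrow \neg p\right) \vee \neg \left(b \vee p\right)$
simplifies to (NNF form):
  $u \vee \neg p$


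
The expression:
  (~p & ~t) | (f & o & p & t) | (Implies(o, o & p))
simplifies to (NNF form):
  p | ~o | ~t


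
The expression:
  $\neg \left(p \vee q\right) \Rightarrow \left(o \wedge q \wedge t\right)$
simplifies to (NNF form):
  $p \vee q$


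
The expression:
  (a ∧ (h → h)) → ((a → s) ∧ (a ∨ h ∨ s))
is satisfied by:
  {s: True, a: False}
  {a: False, s: False}
  {a: True, s: True}


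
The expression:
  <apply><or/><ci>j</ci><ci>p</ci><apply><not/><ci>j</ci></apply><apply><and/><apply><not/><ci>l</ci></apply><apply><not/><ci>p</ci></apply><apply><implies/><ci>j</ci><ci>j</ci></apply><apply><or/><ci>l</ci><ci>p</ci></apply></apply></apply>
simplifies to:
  <true/>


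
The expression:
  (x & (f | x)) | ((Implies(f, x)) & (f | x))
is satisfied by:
  {x: True}


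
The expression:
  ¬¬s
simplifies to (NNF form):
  s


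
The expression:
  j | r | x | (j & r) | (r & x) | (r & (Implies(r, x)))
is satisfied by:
  {r: True, x: True, j: True}
  {r: True, x: True, j: False}
  {r: True, j: True, x: False}
  {r: True, j: False, x: False}
  {x: True, j: True, r: False}
  {x: True, j: False, r: False}
  {j: True, x: False, r: False}


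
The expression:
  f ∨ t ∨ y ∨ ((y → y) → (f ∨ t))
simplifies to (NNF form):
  f ∨ t ∨ y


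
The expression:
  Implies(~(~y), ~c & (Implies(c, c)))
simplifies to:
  ~c | ~y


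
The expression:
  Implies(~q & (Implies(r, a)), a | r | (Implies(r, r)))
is always true.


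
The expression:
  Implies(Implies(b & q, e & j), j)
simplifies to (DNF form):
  j | (b & q)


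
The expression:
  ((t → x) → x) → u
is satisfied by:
  {u: True, t: False, x: False}
  {x: True, u: True, t: False}
  {u: True, t: True, x: False}
  {x: True, u: True, t: True}
  {x: False, t: False, u: False}


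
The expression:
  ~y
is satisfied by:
  {y: False}


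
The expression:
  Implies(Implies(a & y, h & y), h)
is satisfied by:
  {a: True, h: True, y: True}
  {a: True, h: True, y: False}
  {h: True, y: True, a: False}
  {h: True, y: False, a: False}
  {a: True, y: True, h: False}


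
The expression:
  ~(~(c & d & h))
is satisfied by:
  {h: True, c: True, d: True}


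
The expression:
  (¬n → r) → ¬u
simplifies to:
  (¬n ∧ ¬r) ∨ ¬u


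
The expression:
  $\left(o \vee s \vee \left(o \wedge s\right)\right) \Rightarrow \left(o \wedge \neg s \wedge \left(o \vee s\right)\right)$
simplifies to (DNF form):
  $\neg s$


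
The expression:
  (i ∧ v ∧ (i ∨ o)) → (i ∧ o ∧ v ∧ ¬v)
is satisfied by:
  {v: False, i: False}
  {i: True, v: False}
  {v: True, i: False}


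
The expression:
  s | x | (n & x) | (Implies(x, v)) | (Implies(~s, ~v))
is always true.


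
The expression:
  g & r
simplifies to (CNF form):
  g & r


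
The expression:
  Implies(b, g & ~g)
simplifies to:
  ~b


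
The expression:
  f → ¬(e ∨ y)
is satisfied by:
  {y: False, f: False, e: False}
  {e: True, y: False, f: False}
  {y: True, e: False, f: False}
  {e: True, y: True, f: False}
  {f: True, e: False, y: False}


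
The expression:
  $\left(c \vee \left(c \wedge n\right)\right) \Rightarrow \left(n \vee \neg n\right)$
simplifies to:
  $\text{True}$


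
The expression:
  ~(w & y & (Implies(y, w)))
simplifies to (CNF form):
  ~w | ~y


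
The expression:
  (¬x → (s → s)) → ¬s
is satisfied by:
  {s: False}


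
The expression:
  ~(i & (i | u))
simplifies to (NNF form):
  ~i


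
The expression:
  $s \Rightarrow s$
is always true.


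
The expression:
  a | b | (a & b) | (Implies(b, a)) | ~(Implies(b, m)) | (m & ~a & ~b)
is always true.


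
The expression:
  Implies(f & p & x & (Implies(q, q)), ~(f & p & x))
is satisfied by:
  {p: False, x: False, f: False}
  {f: True, p: False, x: False}
  {x: True, p: False, f: False}
  {f: True, x: True, p: False}
  {p: True, f: False, x: False}
  {f: True, p: True, x: False}
  {x: True, p: True, f: False}


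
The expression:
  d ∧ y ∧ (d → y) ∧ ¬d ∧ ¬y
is never true.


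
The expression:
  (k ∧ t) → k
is always true.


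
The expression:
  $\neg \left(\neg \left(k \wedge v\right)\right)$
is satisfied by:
  {k: True, v: True}


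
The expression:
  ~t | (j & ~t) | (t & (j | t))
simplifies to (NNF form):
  True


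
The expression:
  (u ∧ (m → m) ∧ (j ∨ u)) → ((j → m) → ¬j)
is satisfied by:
  {u: False, m: False, j: False}
  {j: True, u: False, m: False}
  {m: True, u: False, j: False}
  {j: True, m: True, u: False}
  {u: True, j: False, m: False}
  {j: True, u: True, m: False}
  {m: True, u: True, j: False}


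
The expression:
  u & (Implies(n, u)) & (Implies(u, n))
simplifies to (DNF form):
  n & u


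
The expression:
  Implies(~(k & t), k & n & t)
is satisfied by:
  {t: True, k: True}


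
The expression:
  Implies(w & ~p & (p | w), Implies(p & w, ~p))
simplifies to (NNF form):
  True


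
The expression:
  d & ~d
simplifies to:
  False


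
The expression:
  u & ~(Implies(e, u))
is never true.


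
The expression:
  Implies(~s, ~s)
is always true.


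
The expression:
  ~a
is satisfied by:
  {a: False}


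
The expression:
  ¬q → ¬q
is always true.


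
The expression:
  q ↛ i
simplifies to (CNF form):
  q ∧ ¬i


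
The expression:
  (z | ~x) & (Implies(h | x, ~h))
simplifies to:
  ~h & (z | ~x)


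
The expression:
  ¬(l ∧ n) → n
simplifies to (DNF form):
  n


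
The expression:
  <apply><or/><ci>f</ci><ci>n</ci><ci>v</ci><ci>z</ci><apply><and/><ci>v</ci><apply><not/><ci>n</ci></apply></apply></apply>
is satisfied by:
  {n: True, z: True, v: True, f: True}
  {n: True, z: True, v: True, f: False}
  {n: True, z: True, f: True, v: False}
  {n: True, z: True, f: False, v: False}
  {n: True, v: True, f: True, z: False}
  {n: True, v: True, f: False, z: False}
  {n: True, v: False, f: True, z: False}
  {n: True, v: False, f: False, z: False}
  {z: True, v: True, f: True, n: False}
  {z: True, v: True, f: False, n: False}
  {z: True, f: True, v: False, n: False}
  {z: True, f: False, v: False, n: False}
  {v: True, f: True, z: False, n: False}
  {v: True, z: False, f: False, n: False}
  {f: True, z: False, v: False, n: False}


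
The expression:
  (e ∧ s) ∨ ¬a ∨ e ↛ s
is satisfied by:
  {e: True, a: False}
  {a: False, e: False}
  {a: True, e: True}


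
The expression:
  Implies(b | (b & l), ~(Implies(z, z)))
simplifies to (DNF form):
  ~b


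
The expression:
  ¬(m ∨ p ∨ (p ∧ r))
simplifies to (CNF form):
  ¬m ∧ ¬p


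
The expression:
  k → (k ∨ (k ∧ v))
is always true.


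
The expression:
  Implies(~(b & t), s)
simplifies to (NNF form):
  s | (b & t)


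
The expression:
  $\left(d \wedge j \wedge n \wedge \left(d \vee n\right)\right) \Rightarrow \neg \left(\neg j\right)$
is always true.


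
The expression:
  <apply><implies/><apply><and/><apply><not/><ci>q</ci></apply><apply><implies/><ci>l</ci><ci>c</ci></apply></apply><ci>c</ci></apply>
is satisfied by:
  {c: True, q: True, l: True}
  {c: True, q: True, l: False}
  {c: True, l: True, q: False}
  {c: True, l: False, q: False}
  {q: True, l: True, c: False}
  {q: True, l: False, c: False}
  {l: True, q: False, c: False}


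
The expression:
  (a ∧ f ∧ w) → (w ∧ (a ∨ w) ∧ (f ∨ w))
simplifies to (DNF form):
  True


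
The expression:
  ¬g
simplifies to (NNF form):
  ¬g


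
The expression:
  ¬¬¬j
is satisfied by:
  {j: False}


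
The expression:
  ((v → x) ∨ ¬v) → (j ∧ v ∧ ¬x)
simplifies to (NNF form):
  v ∧ ¬x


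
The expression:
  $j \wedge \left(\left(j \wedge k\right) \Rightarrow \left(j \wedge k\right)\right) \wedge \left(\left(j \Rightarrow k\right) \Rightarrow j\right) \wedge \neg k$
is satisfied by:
  {j: True, k: False}


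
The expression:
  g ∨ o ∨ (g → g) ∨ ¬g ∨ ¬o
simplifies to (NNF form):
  True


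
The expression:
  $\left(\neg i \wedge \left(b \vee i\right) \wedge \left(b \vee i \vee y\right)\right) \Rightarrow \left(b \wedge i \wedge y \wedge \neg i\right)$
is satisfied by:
  {i: True, b: False}
  {b: False, i: False}
  {b: True, i: True}


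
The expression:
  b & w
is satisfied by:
  {w: True, b: True}


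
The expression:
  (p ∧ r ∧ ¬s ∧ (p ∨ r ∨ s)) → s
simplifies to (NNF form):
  s ∨ ¬p ∨ ¬r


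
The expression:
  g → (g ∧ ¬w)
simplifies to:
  ¬g ∨ ¬w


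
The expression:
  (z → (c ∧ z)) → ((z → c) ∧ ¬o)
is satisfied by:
  {z: True, o: False, c: False}
  {z: False, o: False, c: False}
  {c: True, z: True, o: False}
  {c: True, z: False, o: False}
  {o: True, z: True, c: False}


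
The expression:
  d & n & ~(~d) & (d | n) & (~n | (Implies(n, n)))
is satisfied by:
  {d: True, n: True}


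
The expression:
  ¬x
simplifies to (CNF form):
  ¬x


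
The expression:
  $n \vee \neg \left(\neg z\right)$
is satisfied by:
  {n: True, z: True}
  {n: True, z: False}
  {z: True, n: False}


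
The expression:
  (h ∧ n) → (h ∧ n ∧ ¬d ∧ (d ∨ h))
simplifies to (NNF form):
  ¬d ∨ ¬h ∨ ¬n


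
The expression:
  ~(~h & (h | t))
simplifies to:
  h | ~t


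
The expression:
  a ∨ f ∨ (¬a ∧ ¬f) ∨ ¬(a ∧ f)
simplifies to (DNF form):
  True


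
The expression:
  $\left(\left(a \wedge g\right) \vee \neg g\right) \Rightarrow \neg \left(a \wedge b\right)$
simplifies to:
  $\neg a \vee \neg b$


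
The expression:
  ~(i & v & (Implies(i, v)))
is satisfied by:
  {v: False, i: False}
  {i: True, v: False}
  {v: True, i: False}


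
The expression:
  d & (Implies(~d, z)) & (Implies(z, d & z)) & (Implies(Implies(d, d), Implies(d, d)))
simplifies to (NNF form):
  d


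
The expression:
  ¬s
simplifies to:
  ¬s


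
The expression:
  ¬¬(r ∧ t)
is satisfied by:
  {t: True, r: True}


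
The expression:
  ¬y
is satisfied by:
  {y: False}


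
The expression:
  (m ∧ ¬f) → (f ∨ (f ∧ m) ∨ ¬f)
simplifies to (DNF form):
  True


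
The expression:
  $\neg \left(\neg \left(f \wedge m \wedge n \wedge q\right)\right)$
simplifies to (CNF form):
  $f \wedge m \wedge n \wedge q$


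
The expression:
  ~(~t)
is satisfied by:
  {t: True}


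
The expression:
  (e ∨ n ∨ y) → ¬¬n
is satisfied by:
  {n: True, y: False, e: False}
  {n: True, e: True, y: False}
  {n: True, y: True, e: False}
  {n: True, e: True, y: True}
  {e: False, y: False, n: False}


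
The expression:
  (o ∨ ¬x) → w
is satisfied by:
  {w: True, x: True, o: False}
  {w: True, x: False, o: False}
  {o: True, w: True, x: True}
  {o: True, w: True, x: False}
  {x: True, o: False, w: False}


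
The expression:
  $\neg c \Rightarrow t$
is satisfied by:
  {t: True, c: True}
  {t: True, c: False}
  {c: True, t: False}


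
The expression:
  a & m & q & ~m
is never true.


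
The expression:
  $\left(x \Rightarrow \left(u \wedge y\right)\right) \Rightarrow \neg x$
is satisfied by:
  {u: False, y: False, x: False}
  {x: True, u: False, y: False}
  {y: True, u: False, x: False}
  {x: True, y: True, u: False}
  {u: True, x: False, y: False}
  {x: True, u: True, y: False}
  {y: True, u: True, x: False}


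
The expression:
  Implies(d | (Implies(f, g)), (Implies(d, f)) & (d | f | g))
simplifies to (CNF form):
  (f | g) & (f | ~d)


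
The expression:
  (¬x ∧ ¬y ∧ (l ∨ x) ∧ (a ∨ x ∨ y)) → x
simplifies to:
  x ∨ y ∨ ¬a ∨ ¬l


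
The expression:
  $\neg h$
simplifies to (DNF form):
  $\neg h$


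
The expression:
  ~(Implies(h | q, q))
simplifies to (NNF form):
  h & ~q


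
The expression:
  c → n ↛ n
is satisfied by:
  {c: False}


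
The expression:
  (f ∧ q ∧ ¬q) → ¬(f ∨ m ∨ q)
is always true.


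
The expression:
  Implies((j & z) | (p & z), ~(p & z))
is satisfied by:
  {p: False, z: False}
  {z: True, p: False}
  {p: True, z: False}


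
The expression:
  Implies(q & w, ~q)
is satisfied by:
  {w: False, q: False}
  {q: True, w: False}
  {w: True, q: False}


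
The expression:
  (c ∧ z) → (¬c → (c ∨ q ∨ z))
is always true.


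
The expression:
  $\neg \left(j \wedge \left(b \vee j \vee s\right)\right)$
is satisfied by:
  {j: False}


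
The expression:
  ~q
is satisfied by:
  {q: False}


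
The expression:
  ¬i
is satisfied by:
  {i: False}


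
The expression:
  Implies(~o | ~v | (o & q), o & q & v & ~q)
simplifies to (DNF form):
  o & v & ~q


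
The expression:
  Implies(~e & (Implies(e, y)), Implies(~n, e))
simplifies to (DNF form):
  e | n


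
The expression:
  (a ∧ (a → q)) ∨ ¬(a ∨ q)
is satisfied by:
  {a: False, q: False}
  {q: True, a: True}


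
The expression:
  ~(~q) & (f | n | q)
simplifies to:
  q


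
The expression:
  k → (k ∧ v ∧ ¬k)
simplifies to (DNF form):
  ¬k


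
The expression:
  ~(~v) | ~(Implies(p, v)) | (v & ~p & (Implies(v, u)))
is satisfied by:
  {v: True, p: True}
  {v: True, p: False}
  {p: True, v: False}


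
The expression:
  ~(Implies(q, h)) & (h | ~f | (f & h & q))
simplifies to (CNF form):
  q & ~f & ~h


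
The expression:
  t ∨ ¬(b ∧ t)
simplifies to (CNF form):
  True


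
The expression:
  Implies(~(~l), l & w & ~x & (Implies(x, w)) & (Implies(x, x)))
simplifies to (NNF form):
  ~l | (w & ~x)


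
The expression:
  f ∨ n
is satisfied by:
  {n: True, f: True}
  {n: True, f: False}
  {f: True, n: False}


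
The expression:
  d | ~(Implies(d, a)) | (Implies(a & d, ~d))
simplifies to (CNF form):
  True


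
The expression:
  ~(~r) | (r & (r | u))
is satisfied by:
  {r: True}


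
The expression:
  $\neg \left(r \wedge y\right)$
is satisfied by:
  {y: False, r: False}
  {r: True, y: False}
  {y: True, r: False}


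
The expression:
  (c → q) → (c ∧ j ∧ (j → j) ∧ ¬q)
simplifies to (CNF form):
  c ∧ ¬q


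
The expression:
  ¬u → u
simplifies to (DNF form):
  u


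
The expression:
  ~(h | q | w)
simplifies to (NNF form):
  ~h & ~q & ~w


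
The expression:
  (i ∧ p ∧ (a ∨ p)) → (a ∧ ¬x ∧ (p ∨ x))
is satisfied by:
  {a: True, p: False, i: False, x: False}
  {a: False, p: False, i: False, x: False}
  {x: True, a: True, p: False, i: False}
  {x: True, a: False, p: False, i: False}
  {i: True, a: True, p: False, x: False}
  {i: True, a: False, p: False, x: False}
  {i: True, x: True, a: True, p: False}
  {i: True, x: True, a: False, p: False}
  {p: True, a: True, x: False, i: False}
  {p: True, a: False, x: False, i: False}
  {x: True, p: True, a: True, i: False}
  {x: True, p: True, a: False, i: False}
  {i: True, p: True, a: True, x: False}


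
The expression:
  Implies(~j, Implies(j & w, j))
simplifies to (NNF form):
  True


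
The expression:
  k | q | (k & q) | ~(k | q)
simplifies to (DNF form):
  True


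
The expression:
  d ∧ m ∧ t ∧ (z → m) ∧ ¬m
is never true.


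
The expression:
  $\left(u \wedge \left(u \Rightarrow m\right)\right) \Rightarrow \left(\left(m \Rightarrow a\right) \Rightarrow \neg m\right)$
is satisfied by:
  {u: False, m: False, a: False}
  {a: True, u: False, m: False}
  {m: True, u: False, a: False}
  {a: True, m: True, u: False}
  {u: True, a: False, m: False}
  {a: True, u: True, m: False}
  {m: True, u: True, a: False}


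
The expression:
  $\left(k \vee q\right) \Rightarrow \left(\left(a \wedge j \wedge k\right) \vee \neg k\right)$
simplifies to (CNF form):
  $\left(a \vee \neg k\right) \wedge \left(j \vee \neg k\right)$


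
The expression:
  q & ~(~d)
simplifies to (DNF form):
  d & q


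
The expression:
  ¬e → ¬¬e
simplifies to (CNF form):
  e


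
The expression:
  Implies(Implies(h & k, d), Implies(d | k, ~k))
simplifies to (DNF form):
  ~k | (h & ~d)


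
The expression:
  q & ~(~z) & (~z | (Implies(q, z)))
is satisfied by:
  {z: True, q: True}


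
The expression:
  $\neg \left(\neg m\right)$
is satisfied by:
  {m: True}


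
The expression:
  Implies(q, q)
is always true.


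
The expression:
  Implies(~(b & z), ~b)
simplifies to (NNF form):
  z | ~b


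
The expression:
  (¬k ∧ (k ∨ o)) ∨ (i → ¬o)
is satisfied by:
  {k: False, o: False, i: False}
  {i: True, k: False, o: False}
  {o: True, k: False, i: False}
  {i: True, o: True, k: False}
  {k: True, i: False, o: False}
  {i: True, k: True, o: False}
  {o: True, k: True, i: False}


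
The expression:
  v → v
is always true.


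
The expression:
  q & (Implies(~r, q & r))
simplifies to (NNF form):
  q & r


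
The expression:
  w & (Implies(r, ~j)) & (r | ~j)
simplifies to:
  w & ~j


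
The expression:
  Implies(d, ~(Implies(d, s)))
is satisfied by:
  {s: False, d: False}
  {d: True, s: False}
  {s: True, d: False}


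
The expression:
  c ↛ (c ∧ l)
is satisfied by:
  {c: True, l: False}


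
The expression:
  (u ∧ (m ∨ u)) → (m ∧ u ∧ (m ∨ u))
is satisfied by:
  {m: True, u: False}
  {u: False, m: False}
  {u: True, m: True}


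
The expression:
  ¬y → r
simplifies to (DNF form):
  r ∨ y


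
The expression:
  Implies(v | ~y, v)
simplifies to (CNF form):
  v | y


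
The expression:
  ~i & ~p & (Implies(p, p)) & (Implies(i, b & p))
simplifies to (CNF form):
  ~i & ~p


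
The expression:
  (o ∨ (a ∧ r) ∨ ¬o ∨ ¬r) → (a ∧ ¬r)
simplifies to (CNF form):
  a ∧ ¬r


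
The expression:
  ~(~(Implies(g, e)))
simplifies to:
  e | ~g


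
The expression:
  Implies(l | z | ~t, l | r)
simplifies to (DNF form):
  l | r | (t & ~z)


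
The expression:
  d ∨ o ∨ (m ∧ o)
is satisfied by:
  {d: True, o: True}
  {d: True, o: False}
  {o: True, d: False}


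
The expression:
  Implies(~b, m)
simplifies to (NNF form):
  b | m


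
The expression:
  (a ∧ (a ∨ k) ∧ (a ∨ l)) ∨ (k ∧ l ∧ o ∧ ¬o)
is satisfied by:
  {a: True}


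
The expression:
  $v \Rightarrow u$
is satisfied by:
  {u: True, v: False}
  {v: False, u: False}
  {v: True, u: True}


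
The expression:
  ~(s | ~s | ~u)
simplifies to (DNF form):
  False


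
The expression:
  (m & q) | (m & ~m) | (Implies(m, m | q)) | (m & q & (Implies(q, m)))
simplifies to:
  True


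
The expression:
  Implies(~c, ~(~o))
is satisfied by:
  {o: True, c: True}
  {o: True, c: False}
  {c: True, o: False}


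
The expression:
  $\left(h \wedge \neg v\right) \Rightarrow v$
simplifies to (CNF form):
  $v \vee \neg h$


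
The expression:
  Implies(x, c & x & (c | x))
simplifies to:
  c | ~x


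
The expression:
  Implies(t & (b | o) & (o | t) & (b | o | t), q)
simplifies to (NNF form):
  q | ~t | (~b & ~o)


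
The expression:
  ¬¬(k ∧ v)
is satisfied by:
  {k: True, v: True}


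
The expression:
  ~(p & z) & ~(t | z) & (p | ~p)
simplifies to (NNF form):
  ~t & ~z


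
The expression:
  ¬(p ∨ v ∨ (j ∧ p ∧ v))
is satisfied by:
  {v: False, p: False}


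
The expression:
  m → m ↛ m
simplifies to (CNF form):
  ¬m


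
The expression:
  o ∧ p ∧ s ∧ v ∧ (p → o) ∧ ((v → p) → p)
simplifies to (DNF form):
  o ∧ p ∧ s ∧ v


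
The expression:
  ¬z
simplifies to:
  ¬z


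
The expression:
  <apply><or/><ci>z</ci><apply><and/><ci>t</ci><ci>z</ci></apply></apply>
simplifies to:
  <ci>z</ci>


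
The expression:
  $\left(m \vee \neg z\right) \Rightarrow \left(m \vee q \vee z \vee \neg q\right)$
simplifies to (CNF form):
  $\text{True}$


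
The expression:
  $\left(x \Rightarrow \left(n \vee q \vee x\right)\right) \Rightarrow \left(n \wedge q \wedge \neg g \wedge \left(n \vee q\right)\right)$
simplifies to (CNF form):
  $n \wedge q \wedge \neg g$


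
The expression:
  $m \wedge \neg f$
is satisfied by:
  {m: True, f: False}


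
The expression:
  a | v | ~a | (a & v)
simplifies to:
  True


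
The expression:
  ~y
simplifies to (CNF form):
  ~y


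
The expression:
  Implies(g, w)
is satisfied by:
  {w: True, g: False}
  {g: False, w: False}
  {g: True, w: True}


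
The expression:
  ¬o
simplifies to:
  ¬o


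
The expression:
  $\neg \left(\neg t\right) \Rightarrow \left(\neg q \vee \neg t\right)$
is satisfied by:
  {t: False, q: False}
  {q: True, t: False}
  {t: True, q: False}


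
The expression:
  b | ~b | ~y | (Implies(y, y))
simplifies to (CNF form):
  True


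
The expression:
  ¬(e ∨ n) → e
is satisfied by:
  {n: True, e: True}
  {n: True, e: False}
  {e: True, n: False}


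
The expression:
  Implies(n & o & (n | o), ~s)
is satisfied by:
  {s: False, o: False, n: False}
  {n: True, s: False, o: False}
  {o: True, s: False, n: False}
  {n: True, o: True, s: False}
  {s: True, n: False, o: False}
  {n: True, s: True, o: False}
  {o: True, s: True, n: False}


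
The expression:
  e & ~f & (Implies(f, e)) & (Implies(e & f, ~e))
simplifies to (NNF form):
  e & ~f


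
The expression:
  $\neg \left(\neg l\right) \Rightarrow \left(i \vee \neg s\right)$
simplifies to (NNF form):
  $i \vee \neg l \vee \neg s$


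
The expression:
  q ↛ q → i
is always true.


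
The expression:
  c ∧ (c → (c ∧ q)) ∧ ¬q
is never true.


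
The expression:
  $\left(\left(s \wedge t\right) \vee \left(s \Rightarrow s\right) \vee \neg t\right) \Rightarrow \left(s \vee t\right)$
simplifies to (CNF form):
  $s \vee t$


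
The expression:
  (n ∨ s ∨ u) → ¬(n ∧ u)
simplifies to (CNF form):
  ¬n ∨ ¬u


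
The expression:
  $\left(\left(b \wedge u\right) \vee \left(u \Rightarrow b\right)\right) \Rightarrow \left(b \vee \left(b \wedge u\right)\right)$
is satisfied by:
  {b: True, u: True}
  {b: True, u: False}
  {u: True, b: False}


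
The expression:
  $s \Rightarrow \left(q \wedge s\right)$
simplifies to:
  $q \vee \neg s$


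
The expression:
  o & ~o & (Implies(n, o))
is never true.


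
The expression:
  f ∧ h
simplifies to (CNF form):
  f ∧ h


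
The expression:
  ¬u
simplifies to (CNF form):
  ¬u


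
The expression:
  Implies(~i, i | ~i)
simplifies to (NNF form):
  True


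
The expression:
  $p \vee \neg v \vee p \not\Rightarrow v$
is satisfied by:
  {p: True, v: False}
  {v: False, p: False}
  {v: True, p: True}


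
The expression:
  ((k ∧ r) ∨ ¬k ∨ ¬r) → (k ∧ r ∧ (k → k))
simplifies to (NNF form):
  k ∧ r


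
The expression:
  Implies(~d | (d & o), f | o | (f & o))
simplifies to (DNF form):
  d | f | o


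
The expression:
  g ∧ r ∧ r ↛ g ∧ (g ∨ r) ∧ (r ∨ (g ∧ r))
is never true.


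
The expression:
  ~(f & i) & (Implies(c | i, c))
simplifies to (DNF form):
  ~i | (c & ~f)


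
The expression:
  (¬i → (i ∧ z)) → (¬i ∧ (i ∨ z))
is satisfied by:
  {i: False}


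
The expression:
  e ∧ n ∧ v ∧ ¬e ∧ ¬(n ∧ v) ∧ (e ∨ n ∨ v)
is never true.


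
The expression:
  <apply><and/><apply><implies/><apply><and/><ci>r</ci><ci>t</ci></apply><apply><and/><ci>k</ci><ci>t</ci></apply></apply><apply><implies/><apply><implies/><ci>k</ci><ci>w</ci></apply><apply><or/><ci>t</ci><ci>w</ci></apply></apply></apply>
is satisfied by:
  {k: True, w: True, t: False, r: False}
  {k: True, t: False, w: False, r: False}
  {r: True, k: True, w: True, t: False}
  {r: True, k: True, t: False, w: False}
  {k: True, w: True, t: True, r: False}
  {k: True, t: True, w: False, r: False}
  {k: True, r: True, t: True, w: True}
  {k: True, r: True, t: True, w: False}
  {w: True, r: False, t: False, k: False}
  {r: True, w: True, t: False, k: False}
  {w: True, t: True, r: False, k: False}
  {t: True, r: False, w: False, k: False}


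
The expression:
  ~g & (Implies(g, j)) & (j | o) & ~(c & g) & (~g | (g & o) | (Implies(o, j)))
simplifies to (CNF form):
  ~g & (j | o)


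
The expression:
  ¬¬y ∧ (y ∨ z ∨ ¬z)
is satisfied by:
  {y: True}


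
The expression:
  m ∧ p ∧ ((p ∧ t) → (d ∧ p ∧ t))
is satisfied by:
  {m: True, p: True, d: True, t: False}
  {m: True, p: True, t: False, d: False}
  {m: True, p: True, d: True, t: True}


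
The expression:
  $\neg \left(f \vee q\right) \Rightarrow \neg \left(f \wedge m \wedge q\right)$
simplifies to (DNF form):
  $\text{True}$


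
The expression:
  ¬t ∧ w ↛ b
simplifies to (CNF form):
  w ∧ ¬b ∧ ¬t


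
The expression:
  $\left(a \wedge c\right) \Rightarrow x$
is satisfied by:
  {x: True, c: False, a: False}
  {c: False, a: False, x: False}
  {x: True, a: True, c: False}
  {a: True, c: False, x: False}
  {x: True, c: True, a: False}
  {c: True, x: False, a: False}
  {x: True, a: True, c: True}


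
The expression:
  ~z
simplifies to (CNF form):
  ~z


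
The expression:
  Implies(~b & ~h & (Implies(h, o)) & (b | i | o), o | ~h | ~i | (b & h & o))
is always true.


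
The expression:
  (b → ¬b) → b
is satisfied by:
  {b: True}


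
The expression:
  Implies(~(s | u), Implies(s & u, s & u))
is always true.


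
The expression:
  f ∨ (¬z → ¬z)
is always true.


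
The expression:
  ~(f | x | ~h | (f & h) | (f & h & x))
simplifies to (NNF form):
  h & ~f & ~x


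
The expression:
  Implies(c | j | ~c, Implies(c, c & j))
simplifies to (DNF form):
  j | ~c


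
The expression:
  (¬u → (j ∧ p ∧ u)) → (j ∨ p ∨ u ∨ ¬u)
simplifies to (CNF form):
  True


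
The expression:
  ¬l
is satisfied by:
  {l: False}


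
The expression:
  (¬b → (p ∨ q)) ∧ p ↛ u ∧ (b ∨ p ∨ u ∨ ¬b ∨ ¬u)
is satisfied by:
  {p: True, u: False}


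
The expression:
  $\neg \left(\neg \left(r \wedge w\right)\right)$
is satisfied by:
  {r: True, w: True}


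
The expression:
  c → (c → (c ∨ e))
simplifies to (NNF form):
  True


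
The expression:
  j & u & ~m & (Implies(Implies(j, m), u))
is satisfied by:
  {j: True, u: True, m: False}


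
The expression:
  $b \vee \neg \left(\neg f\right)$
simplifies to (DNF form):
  $b \vee f$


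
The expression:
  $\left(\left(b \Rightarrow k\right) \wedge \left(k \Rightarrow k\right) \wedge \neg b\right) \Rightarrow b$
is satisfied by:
  {b: True}


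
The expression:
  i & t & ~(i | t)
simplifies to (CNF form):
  False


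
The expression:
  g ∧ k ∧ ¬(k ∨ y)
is never true.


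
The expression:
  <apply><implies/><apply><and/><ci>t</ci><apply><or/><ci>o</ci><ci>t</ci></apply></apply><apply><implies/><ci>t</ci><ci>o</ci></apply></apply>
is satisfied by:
  {o: True, t: False}
  {t: False, o: False}
  {t: True, o: True}


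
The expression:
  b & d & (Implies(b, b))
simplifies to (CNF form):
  b & d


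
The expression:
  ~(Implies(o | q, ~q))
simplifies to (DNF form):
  q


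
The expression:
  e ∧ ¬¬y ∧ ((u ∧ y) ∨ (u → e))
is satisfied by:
  {e: True, y: True}


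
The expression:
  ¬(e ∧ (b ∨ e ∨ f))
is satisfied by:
  {e: False}


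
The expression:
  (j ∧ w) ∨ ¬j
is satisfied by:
  {w: True, j: False}
  {j: False, w: False}
  {j: True, w: True}


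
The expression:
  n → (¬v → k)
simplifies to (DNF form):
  k ∨ v ∨ ¬n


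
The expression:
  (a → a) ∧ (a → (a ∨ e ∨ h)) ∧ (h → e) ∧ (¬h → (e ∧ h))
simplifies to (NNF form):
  e ∧ h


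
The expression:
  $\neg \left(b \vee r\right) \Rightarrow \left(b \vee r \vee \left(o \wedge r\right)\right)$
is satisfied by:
  {r: True, b: True}
  {r: True, b: False}
  {b: True, r: False}


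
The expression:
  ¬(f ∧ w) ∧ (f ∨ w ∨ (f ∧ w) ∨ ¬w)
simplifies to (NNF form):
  ¬f ∨ ¬w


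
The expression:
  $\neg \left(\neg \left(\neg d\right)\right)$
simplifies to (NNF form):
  $\neg d$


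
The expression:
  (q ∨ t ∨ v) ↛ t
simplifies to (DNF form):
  (q ∧ ¬t) ∨ (v ∧ ¬t)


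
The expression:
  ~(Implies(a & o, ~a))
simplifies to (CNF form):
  a & o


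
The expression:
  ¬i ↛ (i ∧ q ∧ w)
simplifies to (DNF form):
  ¬i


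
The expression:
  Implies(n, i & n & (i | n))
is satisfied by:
  {i: True, n: False}
  {n: False, i: False}
  {n: True, i: True}


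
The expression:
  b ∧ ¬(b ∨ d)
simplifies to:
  False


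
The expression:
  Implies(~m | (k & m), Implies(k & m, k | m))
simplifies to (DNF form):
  True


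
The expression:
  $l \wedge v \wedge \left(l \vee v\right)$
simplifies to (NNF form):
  $l \wedge v$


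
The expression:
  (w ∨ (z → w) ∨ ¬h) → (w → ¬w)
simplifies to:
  ¬w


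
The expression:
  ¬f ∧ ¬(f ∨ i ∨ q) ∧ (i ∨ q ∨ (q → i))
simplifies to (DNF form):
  ¬f ∧ ¬i ∧ ¬q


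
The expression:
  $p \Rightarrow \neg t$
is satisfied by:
  {p: False, t: False}
  {t: True, p: False}
  {p: True, t: False}


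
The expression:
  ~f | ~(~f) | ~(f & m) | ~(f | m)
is always true.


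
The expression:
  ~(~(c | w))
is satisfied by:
  {c: True, w: True}
  {c: True, w: False}
  {w: True, c: False}


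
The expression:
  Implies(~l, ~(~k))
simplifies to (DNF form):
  k | l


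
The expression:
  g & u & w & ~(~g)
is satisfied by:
  {u: True, w: True, g: True}


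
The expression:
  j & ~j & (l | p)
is never true.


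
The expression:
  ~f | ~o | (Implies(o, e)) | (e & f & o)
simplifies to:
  e | ~f | ~o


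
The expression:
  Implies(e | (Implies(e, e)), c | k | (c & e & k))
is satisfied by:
  {k: True, c: True}
  {k: True, c: False}
  {c: True, k: False}


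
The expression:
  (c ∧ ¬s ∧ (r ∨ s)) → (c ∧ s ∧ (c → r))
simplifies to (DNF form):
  s ∨ ¬c ∨ ¬r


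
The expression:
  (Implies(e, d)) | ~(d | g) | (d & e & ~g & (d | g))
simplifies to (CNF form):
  d | ~e | ~g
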